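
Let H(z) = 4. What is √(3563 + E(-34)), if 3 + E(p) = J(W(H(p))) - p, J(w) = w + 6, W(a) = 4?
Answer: 2*√901 ≈ 60.033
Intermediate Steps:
J(w) = 6 + w
E(p) = 7 - p (E(p) = -3 + ((6 + 4) - p) = -3 + (10 - p) = 7 - p)
√(3563 + E(-34)) = √(3563 + (7 - 1*(-34))) = √(3563 + (7 + 34)) = √(3563 + 41) = √3604 = 2*√901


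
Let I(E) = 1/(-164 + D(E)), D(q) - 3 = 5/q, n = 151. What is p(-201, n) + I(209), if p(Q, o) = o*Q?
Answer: -1021129253/33644 ≈ -30351.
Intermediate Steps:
D(q) = 3 + 5/q
p(Q, o) = Q*o
I(E) = 1/(-161 + 5/E) (I(E) = 1/(-164 + (3 + 5/E)) = 1/(-161 + 5/E))
p(-201, n) + I(209) = -201*151 + 209/(5 - 161*209) = -30351 + 209/(5 - 33649) = -30351 + 209/(-33644) = -30351 + 209*(-1/33644) = -30351 - 209/33644 = -1021129253/33644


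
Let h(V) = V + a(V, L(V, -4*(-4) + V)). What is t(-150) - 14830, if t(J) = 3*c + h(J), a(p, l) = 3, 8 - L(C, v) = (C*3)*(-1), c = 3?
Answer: -14968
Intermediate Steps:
L(C, v) = 8 + 3*C (L(C, v) = 8 - C*3*(-1) = 8 - 3*C*(-1) = 8 - (-3)*C = 8 + 3*C)
h(V) = 3 + V (h(V) = V + 3 = 3 + V)
t(J) = 12 + J (t(J) = 3*3 + (3 + J) = 9 + (3 + J) = 12 + J)
t(-150) - 14830 = (12 - 150) - 14830 = -138 - 14830 = -14968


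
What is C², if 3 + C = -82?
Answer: 7225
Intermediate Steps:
C = -85 (C = -3 - 82 = -85)
C² = (-85)² = 7225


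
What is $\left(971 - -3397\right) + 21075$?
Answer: $25443$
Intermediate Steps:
$\left(971 - -3397\right) + 21075 = \left(971 + 3397\right) + 21075 = 4368 + 21075 = 25443$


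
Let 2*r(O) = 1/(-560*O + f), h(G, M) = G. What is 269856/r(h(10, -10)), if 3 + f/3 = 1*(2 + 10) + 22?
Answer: -2972193984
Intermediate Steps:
f = 93 (f = -9 + 3*(1*(2 + 10) + 22) = -9 + 3*(1*12 + 22) = -9 + 3*(12 + 22) = -9 + 3*34 = -9 + 102 = 93)
r(O) = 1/(2*(93 - 560*O)) (r(O) = 1/(2*(-560*O + 93)) = 1/(2*(93 - 560*O)))
269856/r(h(10, -10)) = 269856/((-1/(-186 + 1120*10))) = 269856/((-1/(-186 + 11200))) = 269856/((-1/11014)) = 269856/((-1*1/11014)) = 269856/(-1/11014) = 269856*(-11014) = -2972193984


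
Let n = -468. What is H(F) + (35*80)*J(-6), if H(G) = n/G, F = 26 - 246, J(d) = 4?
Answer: 616117/55 ≈ 11202.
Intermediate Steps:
F = -220
H(G) = -468/G
H(F) + (35*80)*J(-6) = -468/(-220) + (35*80)*4 = -468*(-1/220) + 2800*4 = 117/55 + 11200 = 616117/55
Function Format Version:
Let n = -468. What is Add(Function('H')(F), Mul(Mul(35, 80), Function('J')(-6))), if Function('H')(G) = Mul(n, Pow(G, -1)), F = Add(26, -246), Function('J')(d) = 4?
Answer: Rational(616117, 55) ≈ 11202.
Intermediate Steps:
F = -220
Function('H')(G) = Mul(-468, Pow(G, -1))
Add(Function('H')(F), Mul(Mul(35, 80), Function('J')(-6))) = Add(Mul(-468, Pow(-220, -1)), Mul(Mul(35, 80), 4)) = Add(Mul(-468, Rational(-1, 220)), Mul(2800, 4)) = Add(Rational(117, 55), 11200) = Rational(616117, 55)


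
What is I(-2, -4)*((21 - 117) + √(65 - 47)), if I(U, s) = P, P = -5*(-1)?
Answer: -480 + 15*√2 ≈ -458.79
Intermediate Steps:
P = 5
I(U, s) = 5
I(-2, -4)*((21 - 117) + √(65 - 47)) = 5*((21 - 117) + √(65 - 47)) = 5*(-96 + √18) = 5*(-96 + 3*√2) = -480 + 15*√2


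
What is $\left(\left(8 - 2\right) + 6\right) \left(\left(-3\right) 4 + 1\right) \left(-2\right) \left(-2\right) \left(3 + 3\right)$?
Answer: $-3168$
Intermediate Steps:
$\left(\left(8 - 2\right) + 6\right) \left(\left(-3\right) 4 + 1\right) \left(-2\right) \left(-2\right) \left(3 + 3\right) = \left(6 + 6\right) \left(-12 + 1\right) 4 \cdot 6 = 12 \left(-11\right) 24 = \left(-132\right) 24 = -3168$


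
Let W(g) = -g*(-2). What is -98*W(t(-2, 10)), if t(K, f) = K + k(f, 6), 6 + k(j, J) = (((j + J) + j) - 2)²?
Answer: -111328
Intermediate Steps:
k(j, J) = -6 + (-2 + J + 2*j)² (k(j, J) = -6 + (((j + J) + j) - 2)² = -6 + (((J + j) + j) - 2)² = -6 + ((J + 2*j) - 2)² = -6 + (-2 + J + 2*j)²)
t(K, f) = -6 + K + (4 + 2*f)² (t(K, f) = K + (-6 + (-2 + 6 + 2*f)²) = K + (-6 + (4 + 2*f)²) = -6 + K + (4 + 2*f)²)
W(g) = 2*g
-98*W(t(-2, 10)) = -196*(-6 - 2 + 4*(2 + 10)²) = -196*(-6 - 2 + 4*12²) = -196*(-6 - 2 + 4*144) = -196*(-6 - 2 + 576) = -196*568 = -98*1136 = -111328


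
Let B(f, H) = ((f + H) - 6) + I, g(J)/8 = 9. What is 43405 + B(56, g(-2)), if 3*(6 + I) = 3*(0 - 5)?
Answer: 43516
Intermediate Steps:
I = -11 (I = -6 + (3*(0 - 5))/3 = -6 + (3*(-5))/3 = -6 + (⅓)*(-15) = -6 - 5 = -11)
g(J) = 72 (g(J) = 8*9 = 72)
B(f, H) = -17 + H + f (B(f, H) = ((f + H) - 6) - 11 = ((H + f) - 6) - 11 = (-6 + H + f) - 11 = -17 + H + f)
43405 + B(56, g(-2)) = 43405 + (-17 + 72 + 56) = 43405 + 111 = 43516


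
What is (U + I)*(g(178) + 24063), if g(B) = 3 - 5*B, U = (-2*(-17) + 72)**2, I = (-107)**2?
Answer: 525747560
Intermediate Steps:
I = 11449
U = 11236 (U = (34 + 72)**2 = 106**2 = 11236)
(U + I)*(g(178) + 24063) = (11236 + 11449)*((3 - 5*178) + 24063) = 22685*((3 - 890) + 24063) = 22685*(-887 + 24063) = 22685*23176 = 525747560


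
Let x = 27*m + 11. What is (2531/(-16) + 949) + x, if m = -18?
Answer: 5053/16 ≈ 315.81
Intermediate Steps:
x = -475 (x = 27*(-18) + 11 = -486 + 11 = -475)
(2531/(-16) + 949) + x = (2531/(-16) + 949) - 475 = (2531*(-1/16) + 949) - 475 = (-2531/16 + 949) - 475 = 12653/16 - 475 = 5053/16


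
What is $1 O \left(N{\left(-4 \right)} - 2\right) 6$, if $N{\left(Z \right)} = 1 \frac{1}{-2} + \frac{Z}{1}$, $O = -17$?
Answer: $663$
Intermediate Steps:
$N{\left(Z \right)} = - \frac{1}{2} + Z$ ($N{\left(Z \right)} = 1 \left(- \frac{1}{2}\right) + Z 1 = - \frac{1}{2} + Z$)
$1 O \left(N{\left(-4 \right)} - 2\right) 6 = 1 \left(-17\right) \left(\left(- \frac{1}{2} - 4\right) - 2\right) 6 = - 17 \left(- \frac{9}{2} - 2\right) 6 = - 17 \left(\left(- \frac{13}{2}\right) 6\right) = \left(-17\right) \left(-39\right) = 663$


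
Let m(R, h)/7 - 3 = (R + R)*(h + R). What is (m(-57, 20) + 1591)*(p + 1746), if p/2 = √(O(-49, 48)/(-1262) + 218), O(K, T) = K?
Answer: 54366948 + 31138*√347258230/631 ≈ 5.5287e+7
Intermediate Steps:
m(R, h) = 21 + 14*R*(R + h) (m(R, h) = 21 + 7*((R + R)*(h + R)) = 21 + 7*((2*R)*(R + h)) = 21 + 7*(2*R*(R + h)) = 21 + 14*R*(R + h))
p = √347258230/631 (p = 2*√(-49/(-1262) + 218) = 2*√(-49*(-1/1262) + 218) = 2*√(49/1262 + 218) = 2*√(275165/1262) = 2*(√347258230/1262) = √347258230/631 ≈ 29.532)
(m(-57, 20) + 1591)*(p + 1746) = ((21 + 14*(-57)² + 14*(-57)*20) + 1591)*(√347258230/631 + 1746) = ((21 + 14*3249 - 15960) + 1591)*(1746 + √347258230/631) = ((21 + 45486 - 15960) + 1591)*(1746 + √347258230/631) = (29547 + 1591)*(1746 + √347258230/631) = 31138*(1746 + √347258230/631) = 54366948 + 31138*√347258230/631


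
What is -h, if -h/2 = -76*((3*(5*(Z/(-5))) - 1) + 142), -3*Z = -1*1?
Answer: -21280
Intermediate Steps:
Z = ⅓ (Z = -(-1)/3 = -⅓*(-1) = ⅓ ≈ 0.33333)
h = 21280 (h = -(-152)*((3*(5*((⅓)/(-5))) - 1) + 142) = -(-152)*((3*(5*((⅓)*(-⅕))) - 1) + 142) = -(-152)*((3*(5*(-1/15)) - 1) + 142) = -(-152)*((3*(-⅓) - 1) + 142) = -(-152)*((-1 - 1) + 142) = -(-152)*(-2 + 142) = -(-152)*140 = -2*(-10640) = 21280)
-h = -1*21280 = -21280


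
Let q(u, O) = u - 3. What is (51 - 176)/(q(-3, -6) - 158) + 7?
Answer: 1273/164 ≈ 7.7622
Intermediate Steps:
q(u, O) = -3 + u
(51 - 176)/(q(-3, -6) - 158) + 7 = (51 - 176)/((-3 - 3) - 158) + 7 = -125/(-6 - 158) + 7 = -125/(-164) + 7 = -125*(-1/164) + 7 = 125/164 + 7 = 1273/164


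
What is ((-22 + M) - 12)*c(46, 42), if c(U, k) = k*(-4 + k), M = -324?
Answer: -571368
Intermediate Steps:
((-22 + M) - 12)*c(46, 42) = ((-22 - 324) - 12)*(42*(-4 + 42)) = (-346 - 12)*(42*38) = -358*1596 = -571368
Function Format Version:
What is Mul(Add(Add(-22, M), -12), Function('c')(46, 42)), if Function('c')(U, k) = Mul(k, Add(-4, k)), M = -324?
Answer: -571368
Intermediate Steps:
Mul(Add(Add(-22, M), -12), Function('c')(46, 42)) = Mul(Add(Add(-22, -324), -12), Mul(42, Add(-4, 42))) = Mul(Add(-346, -12), Mul(42, 38)) = Mul(-358, 1596) = -571368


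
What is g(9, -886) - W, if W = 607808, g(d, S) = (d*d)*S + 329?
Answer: -679245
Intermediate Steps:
g(d, S) = 329 + S*d² (g(d, S) = d²*S + 329 = S*d² + 329 = 329 + S*d²)
g(9, -886) - W = (329 - 886*9²) - 1*607808 = (329 - 886*81) - 607808 = (329 - 71766) - 607808 = -71437 - 607808 = -679245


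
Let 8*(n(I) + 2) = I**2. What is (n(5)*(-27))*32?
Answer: -972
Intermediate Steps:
n(I) = -2 + I**2/8
(n(5)*(-27))*32 = ((-2 + (1/8)*5**2)*(-27))*32 = ((-2 + (1/8)*25)*(-27))*32 = ((-2 + 25/8)*(-27))*32 = ((9/8)*(-27))*32 = -243/8*32 = -972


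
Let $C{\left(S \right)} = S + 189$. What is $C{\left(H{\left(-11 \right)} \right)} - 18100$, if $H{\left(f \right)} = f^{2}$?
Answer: $-17790$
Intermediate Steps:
$C{\left(S \right)} = 189 + S$
$C{\left(H{\left(-11 \right)} \right)} - 18100 = \left(189 + \left(-11\right)^{2}\right) - 18100 = \left(189 + 121\right) - 18100 = 310 - 18100 = -17790$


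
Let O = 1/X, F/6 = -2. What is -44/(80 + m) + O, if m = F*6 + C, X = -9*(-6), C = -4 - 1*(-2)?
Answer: -395/54 ≈ -7.3148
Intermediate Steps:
C = -2 (C = -4 + 2 = -2)
F = -12 (F = 6*(-2) = -12)
X = 54
O = 1/54 ≈ 0.018519
m = -74 (m = -12*6 - 2 = -72 - 2 = -74)
-44/(80 + m) + O = -44/(80 - 74) + 1/54 = -44/6 + 1/54 = (⅙)*(-44) + 1/54 = -22/3 + 1/54 = -395/54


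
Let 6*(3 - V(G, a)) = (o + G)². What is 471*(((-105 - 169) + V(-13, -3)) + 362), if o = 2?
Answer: 66725/2 ≈ 33363.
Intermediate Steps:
V(G, a) = 3 - (2 + G)²/6
471*(((-105 - 169) + V(-13, -3)) + 362) = 471*(((-105 - 169) + (3 - (2 - 13)²/6)) + 362) = 471*((-274 + (3 - ⅙*(-11)²)) + 362) = 471*((-274 + (3 - ⅙*121)) + 362) = 471*((-274 + (3 - 121/6)) + 362) = 471*((-274 - 103/6) + 362) = 471*(-1747/6 + 362) = 471*(425/6) = 66725/2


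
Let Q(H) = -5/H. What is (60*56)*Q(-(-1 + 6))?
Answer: 3360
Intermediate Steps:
(60*56)*Q(-(-1 + 6)) = (60*56)*(-5*(-1/(-1 + 6))) = 3360*(-5/((-1*5))) = 3360*(-5/(-5)) = 3360*(-5*(-⅕)) = 3360*1 = 3360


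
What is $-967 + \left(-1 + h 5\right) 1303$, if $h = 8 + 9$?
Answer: $108485$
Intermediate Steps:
$h = 17$
$-967 + \left(-1 + h 5\right) 1303 = -967 + \left(-1 + 17 \cdot 5\right) 1303 = -967 + \left(-1 + 85\right) 1303 = -967 + 84 \cdot 1303 = -967 + 109452 = 108485$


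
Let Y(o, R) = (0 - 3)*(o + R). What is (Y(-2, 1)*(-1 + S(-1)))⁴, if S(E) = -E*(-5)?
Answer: 104976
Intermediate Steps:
S(E) = 5*E
Y(o, R) = -3*R - 3*o (Y(o, R) = -3*(R + o) = -3*R - 3*o)
(Y(-2, 1)*(-1 + S(-1)))⁴ = ((-3*1 - 3*(-2))*(-1 + 5*(-1)))⁴ = ((-3 + 6)*(-1 - 5))⁴ = (3*(-6))⁴ = (-18)⁴ = 104976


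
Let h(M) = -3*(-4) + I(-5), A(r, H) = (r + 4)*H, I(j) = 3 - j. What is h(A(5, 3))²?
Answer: 400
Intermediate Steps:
A(r, H) = H*(4 + r) (A(r, H) = (4 + r)*H = H*(4 + r))
h(M) = 20 (h(M) = -3*(-4) + (3 - 1*(-5)) = 12 + (3 + 5) = 12 + 8 = 20)
h(A(5, 3))² = 20² = 400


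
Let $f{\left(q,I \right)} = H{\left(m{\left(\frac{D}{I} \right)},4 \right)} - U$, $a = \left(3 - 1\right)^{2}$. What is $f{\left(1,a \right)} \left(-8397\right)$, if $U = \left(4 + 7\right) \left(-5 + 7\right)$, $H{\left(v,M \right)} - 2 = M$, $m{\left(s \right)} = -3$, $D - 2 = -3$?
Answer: $134352$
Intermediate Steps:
$D = -1$ ($D = 2 - 3 = -1$)
$H{\left(v,M \right)} = 2 + M$
$a = 4$ ($a = 2^{2} = 4$)
$U = 22$ ($U = 11 \cdot 2 = 22$)
$f{\left(q,I \right)} = -16$ ($f{\left(q,I \right)} = \left(2 + 4\right) - 22 = 6 - 22 = -16$)
$f{\left(1,a \right)} \left(-8397\right) = \left(-16\right) \left(-8397\right) = 134352$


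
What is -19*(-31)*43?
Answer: 25327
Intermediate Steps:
-19*(-31)*43 = 589*43 = 25327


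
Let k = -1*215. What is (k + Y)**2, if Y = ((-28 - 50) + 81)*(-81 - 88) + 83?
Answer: 408321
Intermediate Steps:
k = -215
Y = -424 (Y = (-78 + 81)*(-169) + 83 = 3*(-169) + 83 = -507 + 83 = -424)
(k + Y)**2 = (-215 - 424)**2 = (-639)**2 = 408321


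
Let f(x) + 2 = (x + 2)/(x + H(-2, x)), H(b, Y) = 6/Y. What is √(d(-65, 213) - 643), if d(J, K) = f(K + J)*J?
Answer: I*√2778808053/2191 ≈ 24.06*I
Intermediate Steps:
f(x) = -2 + (2 + x)/(x + 6/x) (f(x) = -2 + (x + 2)/(x + 6/x) = -2 + (2 + x)/(x + 6/x))
d(J, K) = J*(-12 - (J + K)*(-2 + J + K))/(6 + (J + K)²) (d(J, K) = ((-12 - (K + J)*(-2 + (K + J)))/(6 + (K + J)²))*J = ((-12 - (J + K)*(-2 + (J + K)))/(6 + (J + K)²))*J = ((-12 - (J + K)*(-2 + J + K))/(6 + (J + K)²))*J = J*(-12 - (J + K)*(-2 + J + K))/(6 + (J + K)²))
√(d(-65, 213) - 643) = √(-1*(-65)*(12 + (-65 + 213)*(-2 - 65 + 213))/(6 + (-65 + 213)²) - 643) = √(-1*(-65)*(12 + 148*146)/(6 + 148²) - 643) = √(-1*(-65)*(12 + 21608)/(6 + 21904) - 643) = √(-1*(-65)*21620/21910 - 643) = √(-1*(-65)*1/21910*21620 - 643) = √(140530/2191 - 643) = √(-1268283/2191) = I*√2778808053/2191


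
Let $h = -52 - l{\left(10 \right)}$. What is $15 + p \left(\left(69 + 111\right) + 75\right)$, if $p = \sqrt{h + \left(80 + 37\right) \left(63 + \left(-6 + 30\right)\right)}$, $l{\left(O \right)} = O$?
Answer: $15 + 255 \sqrt{10117} \approx 25664.0$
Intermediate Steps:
$h = -62$ ($h = -52 - 10 = -62$)
$p = \sqrt{10117}$ ($p = \sqrt{-62 + \left(80 + 37\right) \left(63 + \left(-6 + 30\right)\right)} = \sqrt{-62 + 117 \left(63 + 24\right)} = \sqrt{-62 + 117 \cdot 87} = \sqrt{-62 + 10179} = \sqrt{10117} \approx 100.58$)
$15 + p \left(\left(69 + 111\right) + 75\right) = 15 + \sqrt{10117} \left(\left(69 + 111\right) + 75\right) = 15 + \sqrt{10117} \left(180 + 75\right) = 15 + \sqrt{10117} \cdot 255 = 15 + 255 \sqrt{10117}$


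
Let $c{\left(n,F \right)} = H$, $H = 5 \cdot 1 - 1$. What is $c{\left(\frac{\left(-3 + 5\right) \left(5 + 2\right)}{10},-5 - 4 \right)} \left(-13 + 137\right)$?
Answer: $496$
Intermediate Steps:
$H = 4$ ($H = 5 - 1 = 4$)
$c{\left(n,F \right)} = 4$
$c{\left(\frac{\left(-3 + 5\right) \left(5 + 2\right)}{10},-5 - 4 \right)} \left(-13 + 137\right) = 4 \left(-13 + 137\right) = 4 \cdot 124 = 496$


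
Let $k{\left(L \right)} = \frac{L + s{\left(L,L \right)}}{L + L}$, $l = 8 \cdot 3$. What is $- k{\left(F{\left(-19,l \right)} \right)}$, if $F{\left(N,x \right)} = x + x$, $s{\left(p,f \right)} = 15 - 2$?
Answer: $- \frac{61}{96} \approx -0.63542$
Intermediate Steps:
$s{\left(p,f \right)} = 13$
$l = 24$
$F{\left(N,x \right)} = 2 x$
$k{\left(L \right)} = \frac{13 + L}{2 L}$ ($k{\left(L \right)} = \frac{L + 13}{L + L} = \frac{13 + L}{2 L}$)
$- k{\left(F{\left(-19,l \right)} \right)} = - \frac{13 + 2 \cdot 24}{2 \cdot 2 \cdot 24} = - \frac{13 + 48}{2 \cdot 48} = - \frac{61}{2 \cdot 48} = \left(-1\right) \frac{61}{96} = - \frac{61}{96}$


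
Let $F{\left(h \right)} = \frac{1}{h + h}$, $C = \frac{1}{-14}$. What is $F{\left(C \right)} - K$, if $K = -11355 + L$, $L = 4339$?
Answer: $7009$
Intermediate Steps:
$C = - \frac{1}{14} \approx -0.071429$
$K = -7016$ ($K = -11355 + 4339 = -7016$)
$F{\left(h \right)} = \frac{1}{2 h}$
$F{\left(C \right)} - K = \frac{1}{2 \left(- \frac{1}{14}\right)} - -7016 = \frac{1}{2} \left(-14\right) + 7016 = -7 + 7016 = 7009$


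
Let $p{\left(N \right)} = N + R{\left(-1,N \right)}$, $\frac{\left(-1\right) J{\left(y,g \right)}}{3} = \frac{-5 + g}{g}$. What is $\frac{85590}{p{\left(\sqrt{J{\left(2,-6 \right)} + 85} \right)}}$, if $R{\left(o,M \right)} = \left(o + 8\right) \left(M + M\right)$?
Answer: $\frac{1902 \sqrt{318}}{53} \approx 639.95$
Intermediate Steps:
$J{\left(y,g \right)} = - \frac{3 \left(-5 + g\right)}{g}$ ($J{\left(y,g \right)} = - 3 \frac{-5 + g}{g} = - \frac{3 \left(-5 + g\right)}{g}$)
$R{\left(o,M \right)} = 2 M \left(8 + o\right)$ ($R{\left(o,M \right)} = \left(8 + o\right) 2 M = 2 M \left(8 + o\right)$)
$p{\left(N \right)} = 15 N$ ($p{\left(N \right)} = N + 2 N \left(8 - 1\right) = N + 2 N 7 = N + 14 N = 15 N$)
$\frac{85590}{p{\left(\sqrt{J{\left(2,-6 \right)} + 85} \right)}} = \frac{85590}{15 \sqrt{\left(-3 + \frac{15}{-6}\right) + 85}} = \frac{85590}{15 \sqrt{\left(-3 + 15 \left(- \frac{1}{6}\right)\right) + 85}} = \frac{85590}{15 \sqrt{\left(-3 - \frac{5}{2}\right) + 85}} = \frac{85590}{15 \sqrt{- \frac{11}{2} + 85}} = \frac{85590}{15 \sqrt{\frac{159}{2}}} = \frac{85590}{15 \frac{\sqrt{318}}{2}} = \frac{85590}{\frac{15}{2} \sqrt{318}} = 85590 \frac{\sqrt{318}}{2385} = \frac{1902 \sqrt{318}}{53}$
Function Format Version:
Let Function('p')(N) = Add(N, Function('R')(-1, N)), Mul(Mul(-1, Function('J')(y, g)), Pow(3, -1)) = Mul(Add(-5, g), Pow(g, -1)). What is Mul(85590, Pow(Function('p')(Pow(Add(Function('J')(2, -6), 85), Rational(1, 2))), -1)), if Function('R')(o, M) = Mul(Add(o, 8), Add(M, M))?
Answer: Mul(Rational(1902, 53), Pow(318, Rational(1, 2))) ≈ 639.95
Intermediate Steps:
Function('J')(y, g) = Mul(-3, Pow(g, -1), Add(-5, g)) (Function('J')(y, g) = Mul(-3, Mul(Add(-5, g), Pow(g, -1))) = Mul(-3, Mul(Pow(g, -1), Add(-5, g))) = Mul(-3, Pow(g, -1), Add(-5, g)))
Function('R')(o, M) = Mul(2, M, Add(8, o)) (Function('R')(o, M) = Mul(Add(8, o), Mul(2, M)) = Mul(2, M, Add(8, o)))
Function('p')(N) = Mul(15, N) (Function('p')(N) = Add(N, Mul(2, N, Add(8, -1))) = Add(N, Mul(2, N, 7)) = Add(N, Mul(14, N)) = Mul(15, N))
Mul(85590, Pow(Function('p')(Pow(Add(Function('J')(2, -6), 85), Rational(1, 2))), -1)) = Mul(85590, Pow(Mul(15, Pow(Add(Add(-3, Mul(15, Pow(-6, -1))), 85), Rational(1, 2))), -1)) = Mul(85590, Pow(Mul(15, Pow(Add(Add(-3, Mul(15, Rational(-1, 6))), 85), Rational(1, 2))), -1)) = Mul(85590, Pow(Mul(15, Pow(Add(Add(-3, Rational(-5, 2)), 85), Rational(1, 2))), -1)) = Mul(85590, Pow(Mul(15, Pow(Add(Rational(-11, 2), 85), Rational(1, 2))), -1)) = Mul(85590, Pow(Mul(15, Pow(Rational(159, 2), Rational(1, 2))), -1)) = Mul(85590, Pow(Mul(15, Mul(Rational(1, 2), Pow(318, Rational(1, 2)))), -1)) = Mul(85590, Pow(Mul(Rational(15, 2), Pow(318, Rational(1, 2))), -1)) = Mul(85590, Mul(Rational(1, 2385), Pow(318, Rational(1, 2)))) = Mul(Rational(1902, 53), Pow(318, Rational(1, 2)))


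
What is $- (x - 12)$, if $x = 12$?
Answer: $0$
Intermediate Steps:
$- (x - 12) = - (12 - 12) = \left(-1\right) 0 = 0$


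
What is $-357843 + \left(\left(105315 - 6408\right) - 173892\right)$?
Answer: $-432828$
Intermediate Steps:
$-357843 + \left(\left(105315 - 6408\right) - 173892\right) = -357843 + \left(98907 - 173892\right) = -357843 - 74985 = -432828$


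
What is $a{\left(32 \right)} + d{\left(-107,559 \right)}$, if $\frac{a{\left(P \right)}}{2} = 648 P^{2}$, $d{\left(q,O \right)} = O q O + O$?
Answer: $-32107804$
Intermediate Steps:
$d{\left(q,O \right)} = O + q O^{2}$ ($d{\left(q,O \right)} = q O^{2} + O = O + q O^{2}$)
$a{\left(P \right)} = 1296 P^{2}$ ($a{\left(P \right)} = 2 \cdot 648 P^{2} = 1296 P^{2}$)
$a{\left(32 \right)} + d{\left(-107,559 \right)} = 1296 \cdot 32^{2} + 559 \left(1 + 559 \left(-107\right)\right) = 1296 \cdot 1024 + 559 \left(1 - 59813\right) = 1327104 + 559 \left(-59812\right) = 1327104 - 33434908 = -32107804$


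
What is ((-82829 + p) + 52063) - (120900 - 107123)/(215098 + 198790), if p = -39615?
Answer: -29129865105/413888 ≈ -70381.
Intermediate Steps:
((-82829 + p) + 52063) - (120900 - 107123)/(215098 + 198790) = ((-82829 - 39615) + 52063) - (120900 - 107123)/(215098 + 198790) = (-122444 + 52063) - 13777/413888 = -70381 - 13777/413888 = -29129865105/413888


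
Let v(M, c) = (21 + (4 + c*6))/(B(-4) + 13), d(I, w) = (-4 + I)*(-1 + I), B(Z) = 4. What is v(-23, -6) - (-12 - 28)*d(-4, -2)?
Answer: 27189/17 ≈ 1599.4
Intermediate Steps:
d(I, w) = (-1 + I)*(-4 + I)
v(M, c) = 25/17 + 6*c/17 (v(M, c) = (21 + (4 + c*6))/(4 + 13) = (21 + (4 + 6*c))/17 = (25 + 6*c)*(1/17) = 25/17 + 6*c/17)
v(-23, -6) - (-12 - 28)*d(-4, -2) = (25/17 + (6/17)*(-6)) - (-12 - 28)*(4 + (-4)**2 - 5*(-4)) = (25/17 - 36/17) - (-40)*(4 + 16 + 20) = -11/17 - (-40)*40 = -11/17 - 1*(-1600) = -11/17 + 1600 = 27189/17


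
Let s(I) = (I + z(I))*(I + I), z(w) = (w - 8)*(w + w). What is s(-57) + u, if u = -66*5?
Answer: -838572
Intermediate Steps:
z(w) = 2*w*(-8 + w) (z(w) = (-8 + w)*(2*w) = 2*w*(-8 + w))
s(I) = 2*I*(I + 2*I*(-8 + I)) (s(I) = (I + 2*I*(-8 + I))*(I + I) = (I + 2*I*(-8 + I))*(2*I) = 2*I*(I + 2*I*(-8 + I)))
u = -330
s(-57) + u = (-57)²*(-30 + 4*(-57)) - 330 = 3249*(-30 - 228) - 330 = 3249*(-258) - 330 = -838242 - 330 = -838572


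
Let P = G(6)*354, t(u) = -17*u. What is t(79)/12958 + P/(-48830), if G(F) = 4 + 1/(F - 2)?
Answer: -4477579/33302060 ≈ -0.13445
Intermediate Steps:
G(F) = 4 + 1/(-2 + F)
P = 3009/2 (P = ((-7 + 4*6)/(-2 + 6))*354 = ((-7 + 24)/4)*354 = ((¼)*17)*354 = (17/4)*354 = 3009/2 ≈ 1504.5)
t(79)/12958 + P/(-48830) = -17*79/12958 + (3009/2)/(-48830) = -1343*1/12958 + (3009/2)*(-1/48830) = -1343/12958 - 3009/97660 = -4477579/33302060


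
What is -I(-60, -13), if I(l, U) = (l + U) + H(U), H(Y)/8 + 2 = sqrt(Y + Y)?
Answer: 89 - 8*I*sqrt(26) ≈ 89.0 - 40.792*I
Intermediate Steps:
H(Y) = -16 + 8*sqrt(2)*sqrt(Y) (H(Y) = -16 + 8*sqrt(Y + Y) = -16 + 8*sqrt(2*Y) = -16 + 8*(sqrt(2)*sqrt(Y)) = -16 + 8*sqrt(2)*sqrt(Y))
I(l, U) = -16 + U + l + 8*sqrt(2)*sqrt(U) (I(l, U) = (l + U) + (-16 + 8*sqrt(2)*sqrt(U)) = (U + l) + (-16 + 8*sqrt(2)*sqrt(U)) = -16 + U + l + 8*sqrt(2)*sqrt(U))
-I(-60, -13) = -(-16 - 13 - 60 + 8*sqrt(2)*sqrt(-13)) = -(-16 - 13 - 60 + 8*sqrt(2)*(I*sqrt(13))) = -(-16 - 13 - 60 + 8*I*sqrt(26)) = -(-89 + 8*I*sqrt(26)) = 89 - 8*I*sqrt(26)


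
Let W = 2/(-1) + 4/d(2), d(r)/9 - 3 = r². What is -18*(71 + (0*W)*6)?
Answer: -1278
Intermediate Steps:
d(r) = 27 + 9*r²
W = -122/63 (W = 2/(-1) + 4/(27 + 9*2²) = 2*(-1) + 4/(27 + 9*4) = -2 + 4/(27 + 36) = -2 + 4/63 = -122/63 ≈ -1.9365)
-18*(71 + (0*W)*6) = -18*(71 + (0*(-122/63))*6) = -18*(71 + 0*6) = -18*(71 + 0) = -18*71 = -1278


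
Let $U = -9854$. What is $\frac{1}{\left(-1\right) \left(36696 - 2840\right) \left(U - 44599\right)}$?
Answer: $\frac{1}{1843560768} \approx 5.4243 \cdot 10^{-10}$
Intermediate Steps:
$\frac{1}{\left(-1\right) \left(36696 - 2840\right) \left(U - 44599\right)} = \frac{1}{\left(-1\right) \left(36696 - 2840\right) \left(-9854 - 44599\right)} = \frac{1}{\left(-1\right) 33856 \left(-54453\right)} = \frac{1}{\left(-1\right) \left(-1843560768\right)} = \frac{1}{1843560768}$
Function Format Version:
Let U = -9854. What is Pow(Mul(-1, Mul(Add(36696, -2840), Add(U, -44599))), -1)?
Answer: Rational(1, 1843560768) ≈ 5.4243e-10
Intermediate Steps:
Pow(Mul(-1, Mul(Add(36696, -2840), Add(U, -44599))), -1) = Pow(Mul(-1, Mul(Add(36696, -2840), Add(-9854, -44599))), -1) = Pow(Mul(-1, Mul(33856, -54453)), -1) = Pow(Mul(-1, -1843560768), -1) = Pow(1843560768, -1) = Rational(1, 1843560768)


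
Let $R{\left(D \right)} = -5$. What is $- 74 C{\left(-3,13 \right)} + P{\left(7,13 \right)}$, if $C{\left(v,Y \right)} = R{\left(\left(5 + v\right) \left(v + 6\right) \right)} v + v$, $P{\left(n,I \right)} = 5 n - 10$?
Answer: $-863$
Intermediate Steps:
$P{\left(n,I \right)} = -10 + 5 n$
$C{\left(v,Y \right)} = - 4 v$ ($C{\left(v,Y \right)} = - 5 v + v = - 4 v$)
$- 74 C{\left(-3,13 \right)} + P{\left(7,13 \right)} = - 74 \left(\left(-4\right) \left(-3\right)\right) + \left(-10 + 5 \cdot 7\right) = \left(-74\right) 12 + \left(-10 + 35\right) = -888 + 25 = -863$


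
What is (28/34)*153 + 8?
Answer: 134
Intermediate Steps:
(28/34)*153 + 8 = (28*(1/34))*153 + 8 = (14/17)*153 + 8 = 126 + 8 = 134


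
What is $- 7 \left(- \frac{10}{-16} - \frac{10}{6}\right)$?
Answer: $\frac{175}{24} \approx 7.2917$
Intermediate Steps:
$- 7 \left(- \frac{10}{-16} - \frac{10}{6}\right) = - 7 \left(\left(-10\right) \left(- \frac{1}{16}\right) - \frac{5}{3}\right) = - 7 \left(\frac{5}{8} - \frac{5}{3}\right) = \left(-7\right) \left(- \frac{25}{24}\right) = \frac{175}{24}$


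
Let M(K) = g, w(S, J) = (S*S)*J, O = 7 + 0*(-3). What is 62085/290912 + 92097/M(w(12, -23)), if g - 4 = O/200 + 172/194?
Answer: 519773103615315/27775986848 ≈ 18713.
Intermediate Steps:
O = 7 (O = 7 + 0 = 7)
w(S, J) = J*S² (w(S, J) = S²*J = J*S²)
g = 95479/19400 (g = 4 + (7/200 + 172/194) = 4 + (7*(1/200) + 172*(1/194)) = 4 + (7/200 + 86/97) = 4 + 17879/19400 = 95479/19400 ≈ 4.9216)
M(K) = 95479/19400
62085/290912 + 92097/M(w(12, -23)) = 62085/290912 + 92097/(95479/19400) = 62085*(1/290912) + 92097*(19400/95479) = 62085/290912 + 1786681800/95479 = 519773103615315/27775986848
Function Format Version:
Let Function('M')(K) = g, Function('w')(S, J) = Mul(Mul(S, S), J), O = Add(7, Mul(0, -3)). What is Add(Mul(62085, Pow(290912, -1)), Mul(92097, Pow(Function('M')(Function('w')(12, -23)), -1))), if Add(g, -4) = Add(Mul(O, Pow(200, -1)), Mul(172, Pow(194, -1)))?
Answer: Rational(519773103615315, 27775986848) ≈ 18713.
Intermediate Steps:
O = 7 (O = Add(7, 0) = 7)
Function('w')(S, J) = Mul(J, Pow(S, 2)) (Function('w')(S, J) = Mul(Pow(S, 2), J) = Mul(J, Pow(S, 2)))
g = Rational(95479, 19400) (g = Add(4, Add(Mul(7, Pow(200, -1)), Mul(172, Pow(194, -1)))) = Add(4, Add(Mul(7, Rational(1, 200)), Mul(172, Rational(1, 194)))) = Add(4, Add(Rational(7, 200), Rational(86, 97))) = Add(4, Rational(17879, 19400)) = Rational(95479, 19400) ≈ 4.9216)
Function('M')(K) = Rational(95479, 19400)
Add(Mul(62085, Pow(290912, -1)), Mul(92097, Pow(Function('M')(Function('w')(12, -23)), -1))) = Add(Mul(62085, Pow(290912, -1)), Mul(92097, Pow(Rational(95479, 19400), -1))) = Add(Mul(62085, Rational(1, 290912)), Mul(92097, Rational(19400, 95479))) = Add(Rational(62085, 290912), Rational(1786681800, 95479)) = Rational(519773103615315, 27775986848)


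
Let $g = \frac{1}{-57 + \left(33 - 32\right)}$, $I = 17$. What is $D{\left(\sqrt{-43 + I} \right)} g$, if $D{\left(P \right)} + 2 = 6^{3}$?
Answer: $- \frac{107}{28} \approx -3.8214$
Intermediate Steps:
$D{\left(P \right)} = 214$ ($D{\left(P \right)} = -2 + 6^{3} = -2 + 216 = 214$)
$g = - \frac{1}{56}$ ($g = \frac{1}{-57 + 1} = \frac{1}{-56} = - \frac{1}{56} \approx -0.017857$)
$D{\left(\sqrt{-43 + I} \right)} g = 214 \left(- \frac{1}{56}\right) = - \frac{107}{28}$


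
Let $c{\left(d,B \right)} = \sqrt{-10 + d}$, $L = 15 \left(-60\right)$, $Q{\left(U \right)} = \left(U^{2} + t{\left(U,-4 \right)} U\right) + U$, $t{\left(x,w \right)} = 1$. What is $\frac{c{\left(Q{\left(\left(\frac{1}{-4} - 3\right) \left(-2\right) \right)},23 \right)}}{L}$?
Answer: $- \frac{\sqrt{181}}{1800} \approx -0.0074742$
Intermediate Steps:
$Q{\left(U \right)} = U^{2} + 2 U$ ($Q{\left(U \right)} = \left(U^{2} + 1 U\right) + U = \left(U^{2} + U\right) + U = \left(U + U^{2}\right) + U = U^{2} + 2 U$)
$L = -900$
$\frac{c{\left(Q{\left(\left(\frac{1}{-4} - 3\right) \left(-2\right) \right)},23 \right)}}{L} = \frac{\sqrt{-10 + \left(\frac{1}{-4} - 3\right) \left(-2\right) \left(2 + \left(\frac{1}{-4} - 3\right) \left(-2\right)\right)}}{-900} = \sqrt{-10 + \left(- \frac{1}{4} - 3\right) \left(-2\right) \left(2 + \left(- \frac{1}{4} - 3\right) \left(-2\right)\right)} \left(- \frac{1}{900}\right) = \sqrt{-10 + \left(- \frac{13}{4}\right) \left(-2\right) \left(2 - - \frac{13}{2}\right)} \left(- \frac{1}{900}\right) = \sqrt{-10 + \frac{13 \left(2 + \frac{13}{2}\right)}{2}} \left(- \frac{1}{900}\right) = \sqrt{-10 + \frac{13}{2} \cdot \frac{17}{2}} \left(- \frac{1}{900}\right) = \sqrt{-10 + \frac{221}{4}} \left(- \frac{1}{900}\right) = \sqrt{\frac{181}{4}} \left(- \frac{1}{900}\right) = \frac{\sqrt{181}}{2} \left(- \frac{1}{900}\right) = - \frac{\sqrt{181}}{1800}$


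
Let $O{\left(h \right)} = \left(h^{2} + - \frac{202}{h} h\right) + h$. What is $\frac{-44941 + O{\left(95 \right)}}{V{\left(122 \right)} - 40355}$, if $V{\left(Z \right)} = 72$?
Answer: $\frac{36023}{40283} \approx 0.89425$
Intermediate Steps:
$O{\left(h \right)} = -202 + h + h^{2}$ ($O{\left(h \right)} = \left(h^{2} - 202\right) + h = \left(-202 + h^{2}\right) + h = -202 + h + h^{2}$)
$\frac{-44941 + O{\left(95 \right)}}{V{\left(122 \right)} - 40355} = \frac{-44941 + \left(-202 + 95 + 95^{2}\right)}{72 - 40355} = \frac{-44941 + \left(-202 + 95 + 9025\right)}{-40283} = \left(-44941 + 8918\right) \left(- \frac{1}{40283}\right) = \left(-36023\right) \left(- \frac{1}{40283}\right) = \frac{36023}{40283}$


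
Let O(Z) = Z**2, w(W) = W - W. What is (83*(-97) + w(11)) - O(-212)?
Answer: -52995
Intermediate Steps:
w(W) = 0
(83*(-97) + w(11)) - O(-212) = (83*(-97) + 0) - 1*(-212)**2 = (-8051 + 0) - 1*44944 = -8051 - 44944 = -52995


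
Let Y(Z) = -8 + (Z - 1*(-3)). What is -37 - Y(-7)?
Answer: -25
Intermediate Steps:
Y(Z) = -5 + Z (Y(Z) = -8 + (Z + 3) = -8 + (3 + Z) = -5 + Z)
-37 - Y(-7) = -37 - (-5 - 7) = -37 - 1*(-12) = -37 + 12 = -25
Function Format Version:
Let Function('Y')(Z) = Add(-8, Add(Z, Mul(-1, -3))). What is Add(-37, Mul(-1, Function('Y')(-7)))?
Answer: -25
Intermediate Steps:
Function('Y')(Z) = Add(-5, Z) (Function('Y')(Z) = Add(-8, Add(Z, 3)) = Add(-8, Add(3, Z)) = Add(-5, Z))
Add(-37, Mul(-1, Function('Y')(-7))) = Add(-37, Mul(-1, Add(-5, -7))) = Add(-37, Mul(-1, -12)) = Add(-37, 12) = -25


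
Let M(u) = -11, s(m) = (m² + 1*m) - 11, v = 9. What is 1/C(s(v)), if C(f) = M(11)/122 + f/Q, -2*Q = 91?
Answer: -11102/20277 ≈ -0.54752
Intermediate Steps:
s(m) = -11 + m + m² (s(m) = (m² + m) - 11 = (m + m²) - 11 = -11 + m + m²)
Q = -91/2 (Q = -½*91 = -91/2 ≈ -45.500)
C(f) = -11/122 - 2*f/91 (C(f) = -11/122 + f/(-91/2) = -11*1/122 + f*(-2/91) = -11/122 - 2*f/91)
1/C(s(v)) = 1/(-11/122 - 2*(-11 + 9 + 9²)/91) = 1/(-11/122 - 2*(-11 + 9 + 81)/91) = 1/(-11/122 - 2/91*79) = 1/(-11/122 - 158/91) = 1/(-20277/11102) = -11102/20277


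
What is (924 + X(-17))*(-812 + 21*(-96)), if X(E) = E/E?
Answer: -2615900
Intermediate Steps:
X(E) = 1
(924 + X(-17))*(-812 + 21*(-96)) = (924 + 1)*(-812 + 21*(-96)) = 925*(-812 - 2016) = 925*(-2828) = -2615900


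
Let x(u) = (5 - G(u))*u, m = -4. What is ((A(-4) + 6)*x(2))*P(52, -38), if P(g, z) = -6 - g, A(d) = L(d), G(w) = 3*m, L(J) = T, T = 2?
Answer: -15776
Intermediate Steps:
L(J) = 2
G(w) = -12 (G(w) = 3*(-4) = -12)
A(d) = 2
x(u) = 17*u (x(u) = (5 - 1*(-12))*u = (5 + 12)*u = 17*u)
((A(-4) + 6)*x(2))*P(52, -38) = ((2 + 6)*(17*2))*(-6 - 1*52) = (8*34)*(-6 - 52) = 272*(-58) = -15776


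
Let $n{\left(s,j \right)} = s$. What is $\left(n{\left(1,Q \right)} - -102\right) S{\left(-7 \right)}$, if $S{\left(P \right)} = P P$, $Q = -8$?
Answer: $5047$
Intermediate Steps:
$S{\left(P \right)} = P^{2}$
$\left(n{\left(1,Q \right)} - -102\right) S{\left(-7 \right)} = \left(1 - -102\right) \left(-7\right)^{2} = \left(1 + 102\right) 49 = 103 \cdot 49 = 5047$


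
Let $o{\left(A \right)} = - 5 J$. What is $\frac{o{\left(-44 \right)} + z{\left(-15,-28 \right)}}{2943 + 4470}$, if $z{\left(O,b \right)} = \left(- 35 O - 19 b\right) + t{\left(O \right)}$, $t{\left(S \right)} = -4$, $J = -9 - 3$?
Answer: $\frac{53}{353} \approx 0.15014$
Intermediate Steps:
$J = -12$ ($J = -9 - 3 = -12$)
$z{\left(O,b \right)} = -4 - 35 O - 19 b$ ($z{\left(O,b \right)} = \left(- 35 O - 19 b\right) - 4 = -4 - 35 O - 19 b$)
$o{\left(A \right)} = 60$ ($o{\left(A \right)} = \left(-5\right) \left(-12\right) = 60$)
$\frac{o{\left(-44 \right)} + z{\left(-15,-28 \right)}}{2943 + 4470} = \frac{60 - -1053}{2943 + 4470} = \frac{60 + \left(-4 + 525 + 532\right)}{7413} = \left(60 + 1053\right) \frac{1}{7413} = 1113 \cdot \frac{1}{7413} = \frac{53}{353}$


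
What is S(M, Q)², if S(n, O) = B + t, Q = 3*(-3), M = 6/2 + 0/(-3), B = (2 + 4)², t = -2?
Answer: 1156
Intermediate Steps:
B = 36 (B = 6² = 36)
M = 3 (M = 6*(½) + 0*(-⅓) = 3 + 0 = 3)
Q = -9
S(n, O) = 34 (S(n, O) = 36 - 2 = 34)
S(M, Q)² = 34² = 1156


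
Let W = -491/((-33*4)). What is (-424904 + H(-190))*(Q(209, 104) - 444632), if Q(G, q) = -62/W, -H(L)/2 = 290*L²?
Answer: 4664002523088384/491 ≈ 9.4990e+12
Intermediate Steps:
W = 491/132 (W = -491/(-132) = -491*(-1/132) = 491/132 ≈ 3.7197)
H(L) = -580*L²
Q(G, q) = -8184/491 (Q(G, q) = -62/491/132 = -62*132/491 = -8184/491)
(-424904 + H(-190))*(Q(209, 104) - 444632) = (-424904 - 580*(-190)²)*(-8184/491 - 444632) = (-424904 - 580*36100)*(-218322496/491) = (-424904 - 20938000)*(-218322496/491) = -21362904*(-218322496/491) = 4664002523088384/491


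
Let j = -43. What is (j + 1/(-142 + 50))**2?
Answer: 15657849/8464 ≈ 1849.9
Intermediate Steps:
(j + 1/(-142 + 50))**2 = (-43 + 1/(-142 + 50))**2 = (-43 + 1/(-92))**2 = (-43 - 1/92)**2 = (-3957/92)**2 = 15657849/8464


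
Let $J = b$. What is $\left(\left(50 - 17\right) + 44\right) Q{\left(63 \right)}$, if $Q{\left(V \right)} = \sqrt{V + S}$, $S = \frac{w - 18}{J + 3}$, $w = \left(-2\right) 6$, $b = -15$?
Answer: $\frac{77 \sqrt{262}}{2} \approx 623.18$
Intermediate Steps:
$w = -12$
$J = -15$
$S = \frac{5}{2}$ ($S = \frac{-12 - 18}{-15 + 3} = - \frac{30}{-12} = \left(-30\right) \left(- \frac{1}{12}\right) = \frac{5}{2} \approx 2.5$)
$Q{\left(V \right)} = \sqrt{\frac{5}{2} + V}$ ($Q{\left(V \right)} = \sqrt{V + \frac{5}{2}} = \sqrt{\frac{5}{2} + V}$)
$\left(\left(50 - 17\right) + 44\right) Q{\left(63 \right)} = \left(\left(50 - 17\right) + 44\right) \frac{\sqrt{10 + 4 \cdot 63}}{2} = \left(33 + 44\right) \frac{\sqrt{10 + 252}}{2} = 77 \frac{\sqrt{262}}{2} = \frac{77 \sqrt{262}}{2}$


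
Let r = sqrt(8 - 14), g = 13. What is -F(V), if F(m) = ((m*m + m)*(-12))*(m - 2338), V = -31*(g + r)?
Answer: -5083346520 - 878941140*I*sqrt(6) ≈ -5.0833e+9 - 2.153e+9*I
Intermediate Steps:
r = I*sqrt(6) (r = sqrt(-6) = I*sqrt(6) ≈ 2.4495*I)
V = -403 - 31*I*sqrt(6) (V = -31*(13 + I*sqrt(6)) = -403 - 31*I*sqrt(6) ≈ -403.0 - 75.934*I)
F(m) = (-2338 + m)*(-12*m - 12*m**2) (F(m) = ((m**2 + m)*(-12))*(-2338 + m) = ((m + m**2)*(-12))*(-2338 + m) = (-12*m - 12*m**2)*(-2338 + m) = (-2338 + m)*(-12*m - 12*m**2))
-F(V) = -12*(-403 - 31*I*sqrt(6))*(2338 - (-403 - 31*I*sqrt(6))**2 + 2337*(-403 - 31*I*sqrt(6))) = -12*(-403 - 31*I*sqrt(6))*(2338 - (-403 - 31*I*sqrt(6))**2 + (-941811 - 72447*I*sqrt(6))) = -12*(-403 - 31*I*sqrt(6))*(-939473 - (-403 - 31*I*sqrt(6))**2 - 72447*I*sqrt(6))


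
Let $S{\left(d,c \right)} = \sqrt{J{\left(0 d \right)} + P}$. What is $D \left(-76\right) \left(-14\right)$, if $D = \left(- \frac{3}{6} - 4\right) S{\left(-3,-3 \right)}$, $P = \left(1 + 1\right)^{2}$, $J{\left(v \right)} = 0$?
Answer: $-9576$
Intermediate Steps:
$P = 4$ ($P = 2^{2} = 4$)
$S{\left(d,c \right)} = 2$ ($S{\left(d,c \right)} = \sqrt{0 + 4} = \sqrt{4} = 2$)
$D = -9$ ($D = \left(- \frac{3}{6} - 4\right) 2 = \left(\left(-3\right) \frac{1}{6} - 4\right) 2 = \left(- \frac{1}{2} - 4\right) 2 = \left(- \frac{9}{2}\right) 2 = -9$)
$D \left(-76\right) \left(-14\right) = \left(-9\right) \left(-76\right) \left(-14\right) = 684 \left(-14\right) = -9576$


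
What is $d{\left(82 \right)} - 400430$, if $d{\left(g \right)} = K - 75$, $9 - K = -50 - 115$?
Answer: $-400331$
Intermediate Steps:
$K = 174$ ($K = 9 - \left(-50 - 115\right) = 9 - -165 = 9 + 165 = 174$)
$d{\left(g \right)} = 99$ ($d{\left(g \right)} = 174 - 75 = 99$)
$d{\left(82 \right)} - 400430 = 99 - 400430 = -400331$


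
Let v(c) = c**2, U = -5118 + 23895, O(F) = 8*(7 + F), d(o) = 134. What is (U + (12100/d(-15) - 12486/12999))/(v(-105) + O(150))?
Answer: 5477105443/3565309391 ≈ 1.5362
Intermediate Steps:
O(F) = 56 + 8*F
U = 18777
(U + (12100/d(-15) - 12486/12999))/(v(-105) + O(150)) = (18777 + (12100/134 - 12486/12999))/((-105)**2 + (56 + 8*150)) = (18777 + (12100*(1/134) - 12486*1/12999))/(11025 + (56 + 1200)) = (18777 + (6050/67 - 4162/4333))/(11025 + 1256) = (18777 + 25935796/290311)/12281 = (5477105443/290311)*(1/12281) = 5477105443/3565309391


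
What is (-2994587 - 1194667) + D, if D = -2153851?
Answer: -6343105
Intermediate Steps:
(-2994587 - 1194667) + D = (-2994587 - 1194667) - 2153851 = -4189254 - 2153851 = -6343105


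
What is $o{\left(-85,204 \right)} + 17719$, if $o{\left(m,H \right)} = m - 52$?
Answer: $17582$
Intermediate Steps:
$o{\left(m,H \right)} = -52 + m$
$o{\left(-85,204 \right)} + 17719 = \left(-52 - 85\right) + 17719 = -137 + 17719 = 17582$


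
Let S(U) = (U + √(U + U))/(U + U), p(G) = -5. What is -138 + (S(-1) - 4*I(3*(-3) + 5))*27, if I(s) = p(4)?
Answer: 831/2 - 27*I*√2/2 ≈ 415.5 - 19.092*I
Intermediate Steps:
I(s) = -5
S(U) = (U + √2*√U)/(2*U) (S(U) = (U + √(2*U))/((2*U)) = (U + √2*√U)*(1/(2*U)) = (U + √2*√U)/(2*U))
-138 + (S(-1) - 4*I(3*(-3) + 5))*27 = -138 + ((½ + √2/(2*√(-1))) - 4*(-5))*27 = -138 + ((½ + √2*(-I)/2) - 1*(-20))*27 = -138 + ((½ - I*√2/2) + 20)*27 = -138 + (41/2 - I*√2/2)*27 = -138 + (1107/2 - 27*I*√2/2) = 831/2 - 27*I*√2/2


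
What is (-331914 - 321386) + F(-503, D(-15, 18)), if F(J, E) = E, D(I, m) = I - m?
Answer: -653333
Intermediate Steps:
(-331914 - 321386) + F(-503, D(-15, 18)) = (-331914 - 321386) + (-15 - 1*18) = -653300 + (-15 - 18) = -653300 - 33 = -653333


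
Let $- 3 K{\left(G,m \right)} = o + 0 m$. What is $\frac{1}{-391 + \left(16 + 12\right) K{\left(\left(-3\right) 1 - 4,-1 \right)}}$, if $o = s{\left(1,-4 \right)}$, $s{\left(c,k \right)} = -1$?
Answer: $- \frac{3}{1145} \approx -0.0026201$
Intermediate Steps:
$o = -1$
$K{\left(G,m \right)} = \frac{1}{3}$ ($K{\left(G,m \right)} = - \frac{-1 + 0 m}{3} = - \frac{-1 + 0}{3} = \left(- \frac{1}{3}\right) \left(-1\right) = \frac{1}{3}$)
$\frac{1}{-391 + \left(16 + 12\right) K{\left(\left(-3\right) 1 - 4,-1 \right)}} = \frac{1}{-391 + \left(16 + 12\right) \frac{1}{3}} = \frac{1}{-391 + 28 \cdot \frac{1}{3}} = \frac{1}{-391 + \frac{28}{3}} = \frac{1}{- \frac{1145}{3}} = - \frac{3}{1145}$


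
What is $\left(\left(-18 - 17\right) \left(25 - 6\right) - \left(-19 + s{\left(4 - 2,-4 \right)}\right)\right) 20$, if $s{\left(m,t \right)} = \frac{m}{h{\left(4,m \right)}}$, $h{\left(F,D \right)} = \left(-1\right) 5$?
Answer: $-12912$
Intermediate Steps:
$h{\left(F,D \right)} = -5$
$s{\left(m,t \right)} = - \frac{m}{5}$ ($s{\left(m,t \right)} = \frac{m}{-5} = m \left(- \frac{1}{5}\right) = - \frac{m}{5}$)
$\left(\left(-18 - 17\right) \left(25 - 6\right) - \left(-19 + s{\left(4 - 2,-4 \right)}\right)\right) 20 = \left(\left(-18 - 17\right) \left(25 - 6\right) + \left(19 - - \frac{4 - 2}{5}\right)\right) 20 = \left(\left(-35\right) 19 + \left(19 - - \frac{4 - 2}{5}\right)\right) 20 = \left(-665 + \left(19 - \left(- \frac{1}{5}\right) 2\right)\right) 20 = \left(-665 + \left(19 - - \frac{2}{5}\right)\right) 20 = \left(-665 + \left(19 + \frac{2}{5}\right)\right) 20 = \left(-665 + \frac{97}{5}\right) 20 = \left(- \frac{3228}{5}\right) 20 = -12912$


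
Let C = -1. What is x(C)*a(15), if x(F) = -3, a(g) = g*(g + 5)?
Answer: -900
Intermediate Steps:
a(g) = g*(5 + g)
x(C)*a(15) = -45*(5 + 15) = -45*20 = -3*300 = -900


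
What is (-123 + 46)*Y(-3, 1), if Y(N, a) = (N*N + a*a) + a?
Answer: -847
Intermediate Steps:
Y(N, a) = a + N² + a² (Y(N, a) = (N² + a²) + a = a + N² + a²)
(-123 + 46)*Y(-3, 1) = (-123 + 46)*(1 + (-3)² + 1²) = -77*(1 + 9 + 1) = -77*11 = -847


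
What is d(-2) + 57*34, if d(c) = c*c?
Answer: 1942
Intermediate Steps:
d(c) = c²
d(-2) + 57*34 = (-2)² + 57*34 = 4 + 1938 = 1942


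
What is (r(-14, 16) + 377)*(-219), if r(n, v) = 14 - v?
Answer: -82125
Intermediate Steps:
(r(-14, 16) + 377)*(-219) = ((14 - 1*16) + 377)*(-219) = ((14 - 16) + 377)*(-219) = (-2 + 377)*(-219) = 375*(-219) = -82125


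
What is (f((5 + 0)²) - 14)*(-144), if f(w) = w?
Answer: -1584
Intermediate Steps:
(f((5 + 0)²) - 14)*(-144) = ((5 + 0)² - 14)*(-144) = (5² - 14)*(-144) = (25 - 14)*(-144) = 11*(-144) = -1584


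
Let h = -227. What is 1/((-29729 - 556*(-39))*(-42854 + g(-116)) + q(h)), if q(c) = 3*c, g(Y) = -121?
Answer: 1/345733194 ≈ 2.8924e-9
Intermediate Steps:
1/((-29729 - 556*(-39))*(-42854 + g(-116)) + q(h)) = 1/((-29729 - 556*(-39))*(-42854 - 121) + 3*(-227)) = 1/((-29729 + 21684)*(-42975) - 681) = 1/(-8045*(-42975) - 681) = 1/(345733875 - 681) = 1/345733194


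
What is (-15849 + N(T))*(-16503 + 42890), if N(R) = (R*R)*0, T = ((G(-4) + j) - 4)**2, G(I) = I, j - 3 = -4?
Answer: -418207563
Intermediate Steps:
j = -1 (j = 3 - 4 = -1)
T = 81 (T = ((-4 - 1) - 4)**2 = (-5 - 4)**2 = (-9)**2 = 81)
N(R) = 0 (N(R) = R**2*0 = 0)
(-15849 + N(T))*(-16503 + 42890) = (-15849 + 0)*(-16503 + 42890) = -15849*26387 = -418207563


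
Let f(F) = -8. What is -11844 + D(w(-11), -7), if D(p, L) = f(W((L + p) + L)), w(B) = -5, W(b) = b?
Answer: -11852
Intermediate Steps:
D(p, L) = -8
-11844 + D(w(-11), -7) = -11844 - 8 = -11852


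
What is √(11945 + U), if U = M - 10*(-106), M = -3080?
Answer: 5*√397 ≈ 99.624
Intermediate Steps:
U = -2020 (U = -3080 - 10*(-106) = -3080 - 1*(-1060) = -3080 + 1060 = -2020)
√(11945 + U) = √(11945 - 2020) = √9925 = 5*√397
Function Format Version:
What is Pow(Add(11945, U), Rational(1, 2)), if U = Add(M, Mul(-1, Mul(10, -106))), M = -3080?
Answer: Mul(5, Pow(397, Rational(1, 2))) ≈ 99.624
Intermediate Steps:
U = -2020 (U = Add(-3080, Mul(-1, Mul(10, -106))) = Add(-3080, Mul(-1, -1060)) = Add(-3080, 1060) = -2020)
Pow(Add(11945, U), Rational(1, 2)) = Pow(Add(11945, -2020), Rational(1, 2)) = Pow(9925, Rational(1, 2)) = Mul(5, Pow(397, Rational(1, 2)))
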